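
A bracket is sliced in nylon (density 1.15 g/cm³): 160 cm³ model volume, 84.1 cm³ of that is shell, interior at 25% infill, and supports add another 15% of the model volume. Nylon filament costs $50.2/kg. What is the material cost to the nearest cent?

Infill region = 160 − 84.1, so 75.9 cm³.
Infill deposited = 0.25 × 75.9 = 18.975 cm³.
Support = 0.15 × 160, so 24 cm³.
Total extruded = 84.1 + 18.975 + 24, so 127.075 cm³.
Mass = 127.075 × 1.15, so 146.13625 g.
Cost = 146.13625 g / 1000 × $50.2/kg = $7.34.

$7.34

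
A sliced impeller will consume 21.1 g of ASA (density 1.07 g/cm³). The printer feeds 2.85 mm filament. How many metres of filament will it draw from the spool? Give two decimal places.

3.09 m

Volume = 21.1 g / 1.07 g·cm⁻³ = 19.7196 cm³ = 19719.6 mm³.
Cross-section of 2.85 mm filament: π·(2.85/2)² = 6.3794 mm².
Length = 19719.6 / 6.3794 = 3091.14 mm = 3.09 m.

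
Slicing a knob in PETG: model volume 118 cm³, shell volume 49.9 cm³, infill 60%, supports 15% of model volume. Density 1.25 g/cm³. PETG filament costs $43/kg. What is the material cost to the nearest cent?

$5.83

Interior volume: 118 − 49.9 → 68.1 cm³.
Infill deposited: 0.60 × 68.1 → 40.86 cm³.
Support: 0.15 × 118 → 17.7 cm³.
Total printed volume = 49.9 + 40.86 + 17.7 = 108.46 cm³.
Mass = 108.46 × 1.25, so 135.575 g.
At $43/kg: 135.575/1000 × 43 = $5.83.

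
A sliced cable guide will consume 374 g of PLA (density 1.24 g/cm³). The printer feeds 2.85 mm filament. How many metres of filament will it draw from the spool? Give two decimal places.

Extruded volume: 374/1.24 = 301.6129 cm³ (301612.9 mm³).
Filament cross-section = π × (2.85/2)² = 6.3794 mm².
Length = 301612.9 / 6.3794 = 47279.2 mm = 47.28 m.

47.28 m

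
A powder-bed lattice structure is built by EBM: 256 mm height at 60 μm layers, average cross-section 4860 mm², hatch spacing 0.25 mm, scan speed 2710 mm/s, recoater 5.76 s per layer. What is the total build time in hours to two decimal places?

Layers = ⌈256/0.06⌉ = 4267.
Hatch length per layer: 4860 / 0.25 → 19440 mm.
Per-layer scan time: 19440 / 2710 → 7.1734 s.
Per-layer time = 7.1734 + 5.76 = 12.9334 s.
Total: 4267 × 12.9334 s = 55186.8178 s → 15.33 hours.

15.33 hours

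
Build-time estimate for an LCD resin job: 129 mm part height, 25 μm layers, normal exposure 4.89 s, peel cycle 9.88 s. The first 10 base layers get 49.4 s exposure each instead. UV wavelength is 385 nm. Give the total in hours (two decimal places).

21.29 hours

Number of layers: 129 / 0.025 → 5160 (rounded up).
Burn-in layers = 10 × (49.4 + 9.88) = 592.8 s.
Regular layers = 5150 × (4.89 + 9.88) = 76065.5 s.
Total = 592.8 + 76065.5 = 76658.3 s = 21.29 hours.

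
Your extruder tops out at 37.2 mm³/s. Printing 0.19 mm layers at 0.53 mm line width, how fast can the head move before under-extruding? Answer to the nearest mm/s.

A: 0.19 × 0.53 → 0.1007 mm².
Max speed = 37.2 / 0.1007 = 369.41 ≈ 369 mm/s.

369 mm/s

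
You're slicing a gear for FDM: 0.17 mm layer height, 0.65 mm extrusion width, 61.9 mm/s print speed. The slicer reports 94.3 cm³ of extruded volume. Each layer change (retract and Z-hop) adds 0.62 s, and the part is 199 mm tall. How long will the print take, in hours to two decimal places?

4.03 hours

Extrusion cross-section: 0.17 × 0.65 → 0.1105 mm².
Total extruded path = 94300/0.1105 = 853393.7 mm.
Time extruding = 853393.7 / 61.9, so 13786.7 s.
Layer count = ceil(199 / 0.17) = 1171.
Z-hop total = 1171 × 0.62, so 726.02 s.
Altogether 13786.7 + 726.02 = 14512.72 s, i.e. 4.03 hours.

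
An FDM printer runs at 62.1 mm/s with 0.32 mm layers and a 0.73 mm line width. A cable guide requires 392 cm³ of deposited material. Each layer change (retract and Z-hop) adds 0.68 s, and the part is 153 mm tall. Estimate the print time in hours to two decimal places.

7.60 hours

Bead cross-section = 0.32 × 0.73, so 0.2336 mm².
Path length: 392000 mm³ / 0.2336 mm² → 1678082.2 mm.
Extrusion time: 1678082.2 / 62.1 → 27022.3 s.
Layer count = ceil(153 / 0.32) = 479.
Layer-change overhead = 479 × 0.68 = 325.72 s.
Total = 27022.3 + 325.72 = 27348.02 s = 7.60 hours.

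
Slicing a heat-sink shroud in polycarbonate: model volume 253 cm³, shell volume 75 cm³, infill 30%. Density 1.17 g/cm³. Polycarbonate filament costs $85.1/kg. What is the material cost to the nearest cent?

$12.78

Infill region: 253 − 75 → 178 cm³.
Deposited infill = 0.30 × 178, so 53.4 cm³.
Total extruded: 75 + 53.4 → 128.4 cm³.
Mass = 128.4 × 1.17 = 150.228 g.
At $85.1/kg: 150.228/1000 × 85.1 = $12.78.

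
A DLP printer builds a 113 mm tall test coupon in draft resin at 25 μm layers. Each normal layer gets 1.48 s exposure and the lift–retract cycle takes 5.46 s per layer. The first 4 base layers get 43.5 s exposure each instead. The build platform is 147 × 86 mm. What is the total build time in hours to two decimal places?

Layer count = ceil(113 / 0.025) = 4520.
Bottom layers: 4 × (43.5 + 5.46) → 195.84 s.
Normal layers = 4516 × (1.48 + 5.46) = 31341.04 s.
Sum: 195.84 + 31341.04 = 31536.88 s → 8.76 hours.

8.76 hours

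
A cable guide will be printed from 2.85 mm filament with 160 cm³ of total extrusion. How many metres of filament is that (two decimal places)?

Filament cross-section = π × (2.85/2)² = 6.3794 mm².
Length = 160 cm³ / 6.3794 mm² = 160000 / 6.3794 = 25080.73 mm = 25.08 m.

25.08 m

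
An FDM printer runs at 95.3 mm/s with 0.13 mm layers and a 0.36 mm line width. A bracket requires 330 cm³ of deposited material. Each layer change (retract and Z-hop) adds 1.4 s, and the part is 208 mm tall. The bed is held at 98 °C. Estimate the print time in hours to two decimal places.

Bead cross-section: 0.13 × 0.36 → 0.0468 mm².
Total extruded path = 330000/0.0468 = 7051282.1 mm.
Time extruding = 7051282.1 / 95.3, so 73990.4 s.
Layers = ⌈208/0.13⌉ = 1600.
Non-print overhead: 1600 × 1.4 → 2240 s.
Total = 73990.4 + 2240 = 76230.4 s = 21.18 hours.

21.18 hours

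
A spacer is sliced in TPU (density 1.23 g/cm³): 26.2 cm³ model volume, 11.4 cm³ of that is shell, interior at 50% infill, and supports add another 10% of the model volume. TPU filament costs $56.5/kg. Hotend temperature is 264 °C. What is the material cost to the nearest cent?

$1.49

Infill region = 26.2 − 11.4, so 14.8 cm³.
Infill deposited = 0.50 × 14.8, so 7.4 cm³.
Support: 0.10 × 26.2 → 2.62 cm³.
Total printed volume = 11.4 + 7.4 + 2.62, so 21.42 cm³.
Mass: 21.42 × 1.23 → 26.3466 g.
Cost = 26.3466 g / 1000 × $56.5/kg = $1.49.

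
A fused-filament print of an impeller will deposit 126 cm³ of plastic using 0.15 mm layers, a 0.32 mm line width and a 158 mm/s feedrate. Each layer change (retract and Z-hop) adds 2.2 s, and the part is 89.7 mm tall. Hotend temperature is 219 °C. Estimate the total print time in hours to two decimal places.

Line area = 0.15 × 0.32, so 0.048 mm².
Toolpath length = 126 cm³ / 0.048 mm² = 126000 / 0.048 = 2625000 mm.
Extrusion time: 2625000 / 158 → 16613.9 s.
Layer count = ceil(89.7 / 0.15) = 598.
Z-hop total = 598 × 2.2, so 1315.6 s.
Total = 16613.9 + 1315.6 = 17929.5 s = 4.98 hours.

4.98 hours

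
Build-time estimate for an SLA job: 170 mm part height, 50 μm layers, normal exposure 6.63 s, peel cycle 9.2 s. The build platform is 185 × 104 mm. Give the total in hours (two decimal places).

14.95 hours

Layers = ⌈170/0.05⌉ = 3400.
Per-layer time: 6.63 + 9.2 → 15.83 s.
Build time: 3400 × 15.83 s = 53822 s, i.e. 14.95 hours.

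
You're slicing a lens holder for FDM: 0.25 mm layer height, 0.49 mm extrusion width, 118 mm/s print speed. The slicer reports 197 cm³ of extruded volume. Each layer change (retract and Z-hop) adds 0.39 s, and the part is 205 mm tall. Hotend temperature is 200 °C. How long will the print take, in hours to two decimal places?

Line area = 0.25 × 0.49, so 0.1225 mm².
Toolpath length = 197 cm³ / 0.1225 mm² = 197000 / 0.1225 = 1608163.3 mm.
Print-move time = 1608163.3 / 118, so 13628.5 s.
Layer count = ceil(205 / 0.25) = 820.
Layer-change overhead = 820 × 0.39, so 319.8 s.
Total = 13628.5 + 319.8 = 13948.3 s = 3.87 hours.

3.87 hours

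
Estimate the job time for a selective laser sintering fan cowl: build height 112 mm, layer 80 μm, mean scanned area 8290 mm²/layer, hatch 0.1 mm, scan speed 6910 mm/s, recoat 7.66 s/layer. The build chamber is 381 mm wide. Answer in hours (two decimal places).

Number of layers: 112 / 0.08 → 1400 (rounded up).
Scan path per layer = 8290 / 0.1, so 82900 mm.
Per-layer scan time = 82900 / 6910 = 11.9971 s.
Time per layer = 11.9971 + 7.66, so 19.6571 s.
Total: 1400 × 19.6571 s = 27519.94 s → 7.64 hours.

7.64 hours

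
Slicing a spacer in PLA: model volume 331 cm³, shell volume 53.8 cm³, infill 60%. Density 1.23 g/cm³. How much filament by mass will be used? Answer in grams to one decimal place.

Infill region = 331 − 53.8 = 277.2 cm³.
Infill deposited = 0.60 × 277.2, so 166.32 cm³.
Deposited volume = 53.8 + 166.32 = 220.12 cm³.
Mass = 220.12 × 1.23, so 270.7476 g.

270.7 g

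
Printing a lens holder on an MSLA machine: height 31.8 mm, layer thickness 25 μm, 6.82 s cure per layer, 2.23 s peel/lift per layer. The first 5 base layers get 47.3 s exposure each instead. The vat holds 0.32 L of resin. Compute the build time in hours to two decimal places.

Layers = ⌈31.8/0.025⌉ = 1272.
Base layers = 5 × (47.3 + 2.23), so 247.65 s.
Normal layers = 1267 × (6.82 + 2.23), so 11466.35 s.
Sum: 247.65 + 11466.35 = 11714 s → 3.25 hours.

3.25 hours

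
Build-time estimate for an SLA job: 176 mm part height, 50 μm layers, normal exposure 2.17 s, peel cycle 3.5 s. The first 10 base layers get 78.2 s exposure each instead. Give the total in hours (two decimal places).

5.76 hours

Number of layers: 176 / 0.05 → 3520 (rounded up).
Bottom layers: 10 × (78.2 + 3.5) → 817 s.
Regular layers: 3510 × (2.17 + 3.5) → 19901.7 s.
Total = 817 + 19901.7 = 20718.7 s = 5.76 hours.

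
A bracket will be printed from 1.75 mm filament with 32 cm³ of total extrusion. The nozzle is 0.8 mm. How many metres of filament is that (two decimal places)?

13.30 m

A = π r² = π × 0.875² = 2.4053 mm².
L = 32000 mm³ / 2.4053 mm² = 13303.95 mm, i.e. 13.30 m.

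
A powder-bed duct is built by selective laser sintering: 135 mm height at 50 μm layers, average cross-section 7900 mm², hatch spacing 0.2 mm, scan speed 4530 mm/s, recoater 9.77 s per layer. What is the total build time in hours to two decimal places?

13.87 hours

Number of layers: 135 / 0.05 → 2700 (rounded up).
Scan path per layer: 7900 / 0.2 → 39500 mm.
Per-layer scan time = 39500 / 4530, so 8.7196 s.
Time per layer = 8.7196 + 9.77 = 18.4896 s.
2700 layers × 18.4896 s/layer = 49921.92 s, i.e. 13.87 hours.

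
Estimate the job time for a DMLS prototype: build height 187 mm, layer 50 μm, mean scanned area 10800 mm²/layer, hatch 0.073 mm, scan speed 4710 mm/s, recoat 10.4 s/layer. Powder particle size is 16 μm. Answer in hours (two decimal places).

Number of layers: 187 / 0.05 → 3740 (rounded up).
Hatch length per layer = 10800 / 0.073, so 147945.2 mm.
Per-layer scan time = 147945.2 / 4710 = 31.4109 s.
Layer cycle = 31.4109 + 10.4, so 41.8109 s.
Build time = 3740 × 41.8109 = 156372.766 s = 43.44 hours.

43.44 hours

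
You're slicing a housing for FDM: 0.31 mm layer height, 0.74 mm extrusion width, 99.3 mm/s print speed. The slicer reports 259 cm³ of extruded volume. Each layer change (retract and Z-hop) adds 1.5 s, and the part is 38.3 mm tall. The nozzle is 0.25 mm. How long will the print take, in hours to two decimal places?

3.21 hours

Extrusion cross-section = 0.31 × 0.74 = 0.2294 mm².
Total extruded path = 259000/0.2294 = 1129032.3 mm.
Extrusion time = 1129032.3 / 99.3, so 11369.9 s.
Layer count = ceil(38.3 / 0.31) = 124.
Non-print overhead: 124 × 1.5 → 186 s.
Total = 11369.9 + 186 = 11555.9 s = 3.21 hours.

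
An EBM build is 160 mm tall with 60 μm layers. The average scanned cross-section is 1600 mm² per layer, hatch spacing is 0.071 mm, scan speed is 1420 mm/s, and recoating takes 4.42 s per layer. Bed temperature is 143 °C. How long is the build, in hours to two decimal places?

Number of layers: 160 / 0.06 → 2667 (rounded up).
Per-layer scan distance: 1600 / 0.071 → 22535.2 mm.
Scan time per layer: 22535.2 / 1420 → 15.8699 s.
Per-layer time: 15.8699 + 4.42 → 20.2899 s.
2667 layers × 20.2899 s/layer = 54113.1633 s, i.e. 15.03 hours.

15.03 hours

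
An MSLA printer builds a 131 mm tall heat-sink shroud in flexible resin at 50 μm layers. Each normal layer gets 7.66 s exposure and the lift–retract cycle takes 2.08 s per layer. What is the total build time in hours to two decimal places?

Layer count = ceil(131 / 0.05) = 2620.
Cycle time: 7.66 + 2.08 → 9.74 s.
Total = 2620 × 9.74 = 25518.8 s = 7.09 hours.

7.09 hours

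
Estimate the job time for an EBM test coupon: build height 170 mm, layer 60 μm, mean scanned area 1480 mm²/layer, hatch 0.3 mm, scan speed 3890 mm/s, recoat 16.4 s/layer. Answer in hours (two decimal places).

Layers = ⌈170/0.06⌉ = 2834.
Scan path per layer: 1480 / 0.3 → 4933.3 mm.
Per-layer scan time = 4933.3 / 3890, so 1.2682 s.
Layer cycle: 1.2682 + 16.4 → 17.6682 s.
Total: 2834 × 17.6682 s = 50071.6788 s → 13.91 hours.

13.91 hours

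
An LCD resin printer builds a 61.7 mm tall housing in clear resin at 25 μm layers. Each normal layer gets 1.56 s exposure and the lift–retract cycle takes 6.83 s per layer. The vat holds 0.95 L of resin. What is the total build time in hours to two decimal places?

5.75 hours

Number of layers: 61.7 / 0.025 → 2468 (rounded up).
Cycle time = 1.56 + 6.83 = 8.39 s.
Build time: 2468 × 8.39 s = 20706.52 s, i.e. 5.75 hours.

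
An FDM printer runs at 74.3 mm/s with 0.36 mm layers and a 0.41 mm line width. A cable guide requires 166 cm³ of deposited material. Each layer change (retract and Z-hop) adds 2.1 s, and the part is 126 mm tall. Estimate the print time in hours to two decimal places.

4.41 hours

Bead cross-section: 0.36 × 0.41 → 0.1476 mm².
Toolpath length = 166 cm³ / 0.1476 mm² = 166000 / 0.1476 = 1124661.2 mm.
Time extruding: 1124661.2 / 74.3 → 15136.8 s.
Layers = ⌈126/0.36⌉ = 350.
Z-hop total = 350 × 2.1 = 735 s.
Altogether 15136.8 + 735 = 15871.8 s, i.e. 4.41 hours.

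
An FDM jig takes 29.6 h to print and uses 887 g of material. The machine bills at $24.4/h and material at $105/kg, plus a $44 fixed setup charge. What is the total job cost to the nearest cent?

$859.38

Machine-time cost = 24.4 × 29.6, so $722.24.
Material charge: 105 × 887/1000 → $93.135.
Total = 722.24 + 93.135 + 44 = 859.375 ≈ $859.38.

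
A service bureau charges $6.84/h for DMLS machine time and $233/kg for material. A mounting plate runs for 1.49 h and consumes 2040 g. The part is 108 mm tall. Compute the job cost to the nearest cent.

Machine cost = 6.84 × 1.49, so $10.1916.
Feedstock cost: 233 × 2040/1000 → $475.32.
Job cost: 10.1916 + 475.32 = 485.5116 ≈ $485.51.

$485.51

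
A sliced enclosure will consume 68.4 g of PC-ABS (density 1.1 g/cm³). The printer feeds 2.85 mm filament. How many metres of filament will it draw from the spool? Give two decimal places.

9.75 m

Extruded volume: 68.4/1.1 = 62.1818 cm³ (62181.8 mm³).
Cross-section of 2.85 mm filament: π·(2.85/2)² = 6.3794 mm².
L = V/A = 62181.8/6.3794 = 9747.28 mm → 9.75 m.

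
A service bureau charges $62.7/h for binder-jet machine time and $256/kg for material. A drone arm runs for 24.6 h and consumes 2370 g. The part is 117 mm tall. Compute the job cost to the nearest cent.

Machine-time cost: 62.7 × 24.6 → $1542.42.
Feedstock cost: 256 × 2370/1000 → $606.72.
Total = 1542.42 + 606.72 = $2149.14.

$2149.14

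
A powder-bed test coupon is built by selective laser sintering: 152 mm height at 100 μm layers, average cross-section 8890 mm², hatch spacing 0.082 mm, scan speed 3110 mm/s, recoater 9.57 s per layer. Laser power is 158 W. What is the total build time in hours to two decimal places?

Layers = ⌈152/0.1⌉ = 1520.
Scan path per layer = 8890 / 0.082 = 108414.6 mm.
Scan time per layer = 108414.6 / 3110, so 34.86 s.
Per-layer time = 34.86 + 9.57 = 44.43 s.
Total: 1520 × 44.43 s = 67533.6 s → 18.76 hours.

18.76 hours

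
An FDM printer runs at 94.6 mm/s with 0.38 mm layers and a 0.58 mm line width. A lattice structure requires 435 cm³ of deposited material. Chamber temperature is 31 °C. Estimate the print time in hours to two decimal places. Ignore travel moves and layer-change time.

5.80 hours

Extrusion cross-section: 0.38 × 0.58 → 0.2204 mm².
Toolpath length = 435 cm³ / 0.2204 mm² = 435000 / 0.2204 = 1973684.2 mm.
Extrusion time = 1973684.2 / 94.6, so 20863.5 s.
20863.5 s = 5.80 hours.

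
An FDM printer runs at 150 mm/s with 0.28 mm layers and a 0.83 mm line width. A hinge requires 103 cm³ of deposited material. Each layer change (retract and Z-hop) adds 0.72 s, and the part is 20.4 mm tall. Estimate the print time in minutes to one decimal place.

Extrusion cross-section = 0.28 × 0.83 = 0.2324 mm².
Toolpath length = 103 cm³ / 0.2324 mm² = 103000 / 0.2324 = 443201.4 mm.
Time extruding = 443201.4 / 150, so 2954.7 s.
Number of layers: 20.4 / 0.28 → 73 (rounded up).
Layer-change overhead = 73 × 0.72, so 52.56 s.
Total = 2954.7 + 52.56 = 3007.26 s = 50.1 minutes.

50.1 minutes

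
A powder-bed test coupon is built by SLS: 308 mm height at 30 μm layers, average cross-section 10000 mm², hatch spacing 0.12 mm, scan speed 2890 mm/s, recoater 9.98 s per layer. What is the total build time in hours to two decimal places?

Number of layers: 308 / 0.03 → 10267 (rounded up).
Per-layer scan distance = 10000 / 0.12, so 83333.3 mm.
Laser time per layer = 83333.3 / 2890 = 28.8351 s.
Per-layer time: 28.8351 + 9.98 → 38.8151 s.
Total: 10267 × 38.8151 s = 398514.6317 s → 110.70 hours.

110.70 hours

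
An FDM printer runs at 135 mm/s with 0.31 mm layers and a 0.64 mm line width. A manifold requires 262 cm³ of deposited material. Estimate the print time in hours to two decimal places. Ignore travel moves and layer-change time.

Line area = 0.31 × 0.64, so 0.1984 mm².
Toolpath length = 262 cm³ / 0.1984 mm² = 262000 / 0.1984 = 1320564.5 mm.
Extrusion time: 1320564.5 / 135 → 9782 s.
Converting: 9782 s = 2.72 hours.

2.72 hours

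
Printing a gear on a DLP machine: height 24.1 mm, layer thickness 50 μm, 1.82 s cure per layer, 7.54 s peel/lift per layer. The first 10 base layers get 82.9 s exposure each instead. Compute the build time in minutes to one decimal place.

88.7 minutes

Number of layers: 24.1 / 0.05 → 482 (rounded up).
Base layers: 10 × (82.9 + 7.54) → 904.4 s.
Normal layers = 472 × (1.82 + 7.54) = 4417.92 s.
Total = 904.4 + 4417.92 = 5322.32 s = 88.7 minutes.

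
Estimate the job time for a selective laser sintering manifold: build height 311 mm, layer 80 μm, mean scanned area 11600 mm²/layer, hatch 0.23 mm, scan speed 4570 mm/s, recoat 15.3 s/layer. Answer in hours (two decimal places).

Number of layers: 311 / 0.08 → 3888 (rounded up).
Scan path per layer = 11600 / 0.23 = 50434.8 mm.
Laser time per layer = 50434.8 / 4570 = 11.0361 s.
Per-layer time = 11.0361 + 15.3, so 26.3361 s.
Total: 3888 × 26.3361 s = 102394.7568 s → 28.44 hours.

28.44 hours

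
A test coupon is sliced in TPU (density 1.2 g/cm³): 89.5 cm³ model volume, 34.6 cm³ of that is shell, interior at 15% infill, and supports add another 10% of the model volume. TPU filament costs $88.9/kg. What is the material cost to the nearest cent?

$5.52

Volume inside the shell = 89.5 − 34.6, so 54.9 cm³.
Infill deposited = 0.15 × 54.9 = 8.235 cm³.
Support: 0.10 × 89.5 → 8.95 cm³.
Total extruded = 34.6 + 8.235 + 8.95 = 51.785 cm³.
Mass = 51.785 × 1.2 = 62.142 g.
Cost = 62.142 g / 1000 × $88.9/kg = $5.52.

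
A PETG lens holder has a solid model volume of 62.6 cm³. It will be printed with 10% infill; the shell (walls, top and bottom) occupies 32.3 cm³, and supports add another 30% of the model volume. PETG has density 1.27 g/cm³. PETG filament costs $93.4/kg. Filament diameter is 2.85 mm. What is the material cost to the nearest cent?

Infill region = 62.6 − 32.3, so 30.3 cm³.
Infill volume = 0.10 × 30.3 = 3.03 cm³.
Support: 0.30 × 62.6 → 18.78 cm³.
Deposited volume = 32.3 + 3.03 + 18.78 = 54.11 cm³.
Mass: 54.11 × 1.27 → 68.7197 g.
At $93.4/kg: 68.7197/1000 × 93.4 = $6.42.

$6.42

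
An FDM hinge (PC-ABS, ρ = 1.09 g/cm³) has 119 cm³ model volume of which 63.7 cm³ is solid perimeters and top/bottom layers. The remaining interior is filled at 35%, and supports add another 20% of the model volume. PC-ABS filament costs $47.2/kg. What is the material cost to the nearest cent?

Volume inside the shell = 119 − 63.7, so 55.3 cm³.
Infill deposited = 0.35 × 55.3, so 19.355 cm³.
Support = 0.20 × 119 = 23.8 cm³.
Total extruded = 63.7 + 19.355 + 23.8, so 106.855 cm³.
Mass: 106.855 × 1.09 → 116.47195 g.
At $47.2/kg: 116.47195/1000 × 47.2 = $5.50.

$5.50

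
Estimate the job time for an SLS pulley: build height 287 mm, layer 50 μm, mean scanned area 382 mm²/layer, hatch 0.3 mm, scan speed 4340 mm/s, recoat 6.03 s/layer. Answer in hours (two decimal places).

10.08 hours

Layers = ⌈287/0.05⌉ = 5740.
Scan path per layer = 382 / 0.3, so 1273.3 mm.
Laser time per layer: 1273.3 / 4340 → 0.2934 s.
Per-layer time: 0.2934 + 6.03 → 6.3234 s.
5740 layers × 6.3234 s/layer = 36296.316 s, i.e. 10.08 hours.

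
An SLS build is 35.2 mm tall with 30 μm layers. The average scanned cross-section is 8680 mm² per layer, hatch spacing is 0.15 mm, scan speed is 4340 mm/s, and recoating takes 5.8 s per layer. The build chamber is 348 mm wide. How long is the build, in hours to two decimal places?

6.24 hours

Layer count = ceil(35.2 / 0.03) = 1174.
Per-layer scan distance: 8680 / 0.15 → 57866.7 mm.
Scan time per layer: 57866.7 / 4340 → 13.3333 s.
Time per layer = 13.3333 + 5.8 = 19.1333 s.
1174 layers × 19.1333 s/layer = 22462.4942 s, i.e. 6.24 hours.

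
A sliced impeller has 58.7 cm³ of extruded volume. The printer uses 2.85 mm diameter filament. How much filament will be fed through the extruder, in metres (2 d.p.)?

9.20 m

Cross-section of 2.85 mm filament: π·(2.85/2)² = 6.3794 mm².
Length = 58.7 cm³ / 6.3794 mm² = 58700 / 6.3794 = 9201.49 mm = 9.20 m.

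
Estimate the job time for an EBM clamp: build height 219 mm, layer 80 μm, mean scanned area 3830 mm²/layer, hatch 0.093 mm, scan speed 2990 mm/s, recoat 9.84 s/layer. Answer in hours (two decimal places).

Number of layers: 219 / 0.08 → 2738 (rounded up).
Scan path per layer = 3830 / 0.093, so 41182.8 mm.
Per-layer scan time: 41182.8 / 2990 → 13.7735 s.
Time per layer = 13.7735 + 9.84, so 23.6135 s.
Build time = 2738 × 23.6135 = 64653.763 s = 17.96 hours.

17.96 hours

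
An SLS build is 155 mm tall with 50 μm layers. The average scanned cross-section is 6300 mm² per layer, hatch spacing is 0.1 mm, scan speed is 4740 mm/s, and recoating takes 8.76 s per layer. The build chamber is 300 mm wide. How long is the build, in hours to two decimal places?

Layers = ⌈155/0.05⌉ = 3100.
Per-layer scan distance = 6300 / 0.1, so 63000 mm.
Per-layer scan time = 63000 / 4740 = 13.2911 s.
Per-layer time = 13.2911 + 8.76 = 22.0511 s.
3100 layers × 22.0511 s/layer = 68358.41 s, i.e. 18.99 hours.

18.99 hours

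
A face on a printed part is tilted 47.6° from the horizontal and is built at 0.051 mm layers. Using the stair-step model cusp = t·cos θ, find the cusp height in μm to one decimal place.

34.4 μm

Cusp = layer height × cos(47.6°) = 0.051 × 0.6743 = 0.034389 mm = 34.4 μm.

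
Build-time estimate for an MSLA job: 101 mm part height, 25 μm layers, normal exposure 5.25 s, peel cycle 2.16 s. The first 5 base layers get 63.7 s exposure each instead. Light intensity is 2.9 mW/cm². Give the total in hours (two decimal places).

8.40 hours

Layers = ⌈101/0.025⌉ = 4040.
Bottom layers: 5 × (63.7 + 2.16) → 329.3 s.
Remaining layers = 4035 × (5.25 + 2.16), so 29899.35 s.
Sum: 329.3 + 29899.35 = 30228.65 s → 8.40 hours.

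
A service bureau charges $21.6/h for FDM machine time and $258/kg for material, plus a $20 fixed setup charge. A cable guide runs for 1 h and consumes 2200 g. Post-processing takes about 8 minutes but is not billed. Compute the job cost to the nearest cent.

$609.20

Machine cost = 21.6 × 1, so $21.60.
Feedstock cost = 258 × 2200/1000 = $567.60.
Total = 21.60 + 567.60 + 20 = $609.20.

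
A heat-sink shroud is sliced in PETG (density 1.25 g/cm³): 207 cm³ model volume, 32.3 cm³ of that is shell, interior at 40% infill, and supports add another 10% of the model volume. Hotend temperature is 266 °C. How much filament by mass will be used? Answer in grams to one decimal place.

153.6 g

Interior volume = 207 − 32.3, so 174.7 cm³.
Infill volume: 0.40 × 174.7 → 69.88 cm³.
Support = 0.10 × 207 = 20.7 cm³.
Total extruded: 32.3 + 69.88 + 20.7 → 122.88 cm³.
Mass = 122.88 × 1.25, so 153.6 g.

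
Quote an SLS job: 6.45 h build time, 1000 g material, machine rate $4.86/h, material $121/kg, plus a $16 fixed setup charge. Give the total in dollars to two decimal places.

Machine cost = 4.86 × 6.45 = $31.347.
Material charge: 121 × 1000/1000 → $121.00.
Total = 31.347 + 121.00 + 16 = 168.347 ≈ $168.35.

$168.35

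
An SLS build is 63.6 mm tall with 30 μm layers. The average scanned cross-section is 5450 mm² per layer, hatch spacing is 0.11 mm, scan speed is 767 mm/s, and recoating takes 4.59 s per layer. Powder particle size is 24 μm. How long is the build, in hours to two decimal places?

Layer count = ceil(63.6 / 0.03) = 2120.
Scan path per layer: 5450 / 0.11 → 49545.5 mm.
Per-layer scan time = 49545.5 / 767 = 64.5965 s.
Layer cycle = 64.5965 + 4.59 = 69.1865 s.
2120 layers × 69.1865 s/layer = 146675.38 s, i.e. 40.74 hours.

40.74 hours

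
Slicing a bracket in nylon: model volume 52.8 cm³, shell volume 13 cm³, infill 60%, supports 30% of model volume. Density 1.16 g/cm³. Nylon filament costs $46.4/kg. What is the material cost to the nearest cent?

$2.84

Interior volume: 52.8 − 13 → 39.8 cm³.
Deposited infill = 0.60 × 39.8 = 23.88 cm³.
Support = 0.30 × 52.8, so 15.84 cm³.
Deposited volume = 13 + 23.88 + 15.84 = 52.72 cm³.
Mass = 52.72 × 1.16, so 61.1552 g.
At $46.4/kg: 61.1552/1000 × 46.4 = $2.84.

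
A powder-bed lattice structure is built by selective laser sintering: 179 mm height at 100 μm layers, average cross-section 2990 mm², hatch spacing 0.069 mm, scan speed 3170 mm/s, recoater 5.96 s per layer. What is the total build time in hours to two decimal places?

9.76 hours

Layer count = ceil(179 / 0.1) = 1790.
Per-layer scan distance = 2990 / 0.069, so 43333.3 mm.
Laser time per layer = 43333.3 / 3170 = 13.6698 s.
Layer cycle: 13.6698 + 5.96 → 19.6298 s.
Total: 1790 × 19.6298 s = 35137.342 s → 9.76 hours.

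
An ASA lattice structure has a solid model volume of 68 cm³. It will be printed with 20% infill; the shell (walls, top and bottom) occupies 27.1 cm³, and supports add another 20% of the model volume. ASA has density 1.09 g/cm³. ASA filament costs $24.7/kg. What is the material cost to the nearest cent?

Volume inside the shell: 68 − 27.1 → 40.9 cm³.
Infill deposited = 0.20 × 40.9 = 8.18 cm³.
Support = 0.20 × 68 = 13.6 cm³.
Deposited volume = 27.1 + 8.18 + 13.6 = 48.88 cm³.
Mass: 48.88 × 1.09 → 53.2792 g.
At $24.7/kg: 53.2792/1000 × 24.7 = $1.32.

$1.32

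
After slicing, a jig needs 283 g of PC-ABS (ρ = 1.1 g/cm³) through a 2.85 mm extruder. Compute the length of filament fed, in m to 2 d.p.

40.33 m

Volume = 283 g / 1.1 g·cm⁻³ = 257.2727 cm³ = 257272.7 mm³.
A = π r² = π × 1.425² = 6.3794 mm².
Length = 257272.7 / 6.3794 = 40328.67 mm = 40.33 m.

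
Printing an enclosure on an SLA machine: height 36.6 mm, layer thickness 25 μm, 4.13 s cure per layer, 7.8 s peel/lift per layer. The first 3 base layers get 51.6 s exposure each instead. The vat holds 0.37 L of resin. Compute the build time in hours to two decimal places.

Layer count = ceil(36.6 / 0.025) = 1464.
Burn-in layers: 3 × (51.6 + 7.8) → 178.2 s.
Normal layers = 1461 × (4.13 + 7.8), so 17429.73 s.
Total = 178.2 + 17429.73 = 17607.93 s = 4.89 hours.

4.89 hours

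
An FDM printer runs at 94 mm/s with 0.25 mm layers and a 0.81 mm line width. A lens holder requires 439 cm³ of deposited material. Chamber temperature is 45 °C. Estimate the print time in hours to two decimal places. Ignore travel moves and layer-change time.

6.41 hours

Line area = 0.25 × 0.81 = 0.2025 mm².
Total extruded path = 439000/0.2025 = 2167901.2 mm.
Time extruding = 2167901.2 / 94 = 23062.8 s.
23062.8 s = 6.41 hours.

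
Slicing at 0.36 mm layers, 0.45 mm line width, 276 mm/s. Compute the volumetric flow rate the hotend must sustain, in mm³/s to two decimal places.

Bead cross-section = 0.36 × 0.45, so 0.162 mm².
Q = v·A = 276 × 0.162 = 44.71 mm³/s.

44.71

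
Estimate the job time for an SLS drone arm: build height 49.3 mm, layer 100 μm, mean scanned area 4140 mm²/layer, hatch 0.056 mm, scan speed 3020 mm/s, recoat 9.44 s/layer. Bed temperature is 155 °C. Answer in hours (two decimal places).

4.65 hours

Layers = ⌈49.3/0.1⌉ = 493.
Scan path per layer = 4140 / 0.056, so 73928.6 mm.
Laser time per layer = 73928.6 / 3020 = 24.4797 s.
Time per layer: 24.4797 + 9.44 → 33.9197 s.
493 layers × 33.9197 s/layer = 16722.4121 s, i.e. 4.65 hours.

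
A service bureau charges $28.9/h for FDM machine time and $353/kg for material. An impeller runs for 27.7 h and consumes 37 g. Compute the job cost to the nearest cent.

$813.59

Time charge: 28.9 × 27.7 → $800.53.
Material charge = 353 × 37/1000 = $13.061.
Total = 800.53 + 13.061 = 813.591 ≈ $813.59.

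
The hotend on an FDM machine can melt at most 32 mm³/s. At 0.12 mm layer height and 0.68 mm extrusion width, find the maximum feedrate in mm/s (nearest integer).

A = 0.12 × 0.68, so 0.0816 mm².
Max speed = 32 / 0.0816 = 392.16 ≈ 392 mm/s.

392 mm/s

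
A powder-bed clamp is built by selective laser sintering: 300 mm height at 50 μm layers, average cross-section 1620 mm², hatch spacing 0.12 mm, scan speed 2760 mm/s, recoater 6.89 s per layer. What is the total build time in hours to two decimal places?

Layers = ⌈300/0.05⌉ = 6000.
Hatch length per layer = 1620 / 0.12 = 13500 mm.
Laser time per layer = 13500 / 2760 = 4.8913 s.
Layer cycle: 4.8913 + 6.89 → 11.7813 s.
Build time = 6000 × 11.7813 = 70687.8 s = 19.64 hours.

19.64 hours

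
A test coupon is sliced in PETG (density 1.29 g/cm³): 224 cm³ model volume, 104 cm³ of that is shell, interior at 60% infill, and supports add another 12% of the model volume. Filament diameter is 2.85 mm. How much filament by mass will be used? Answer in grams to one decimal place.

Interior volume = 224 − 104, so 120 cm³.
Infill volume = 0.60 × 120 = 72 cm³.
Support = 0.12 × 224 = 26.88 cm³.
Deposited volume: 104 + 72 + 26.88 → 202.88 cm³.
Mass = 202.88 × 1.29, so 261.7152 g.

261.7 g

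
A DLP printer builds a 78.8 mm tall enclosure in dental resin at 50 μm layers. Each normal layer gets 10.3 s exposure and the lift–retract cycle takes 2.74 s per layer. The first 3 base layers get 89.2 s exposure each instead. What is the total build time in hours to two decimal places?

Layer count = ceil(78.8 / 0.05) = 1576.
Base layers = 3 × (89.2 + 2.74), so 275.82 s.
Regular layers = 1573 × (10.3 + 2.74) = 20511.92 s.
Total = 275.82 + 20511.92 = 20787.74 s = 5.77 hours.

5.77 hours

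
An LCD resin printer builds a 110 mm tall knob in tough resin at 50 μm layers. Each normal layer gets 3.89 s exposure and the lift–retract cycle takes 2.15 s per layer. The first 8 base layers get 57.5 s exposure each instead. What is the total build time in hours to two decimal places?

Layers = ⌈110/0.05⌉ = 2200.
Bottom layers: 8 × (57.5 + 2.15) → 477.2 s.
Regular layers = 2192 × (3.89 + 2.15) = 13239.68 s.
Total = 477.2 + 13239.68 = 13716.88 s = 3.81 hours.

3.81 hours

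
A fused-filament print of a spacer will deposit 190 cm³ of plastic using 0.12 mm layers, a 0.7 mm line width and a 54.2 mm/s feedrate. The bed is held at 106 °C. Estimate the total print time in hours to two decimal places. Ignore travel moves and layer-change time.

11.59 hours

Line area = 0.12 × 0.7 = 0.084 mm².
Total extruded path = 190000/0.084 = 2261904.8 mm.
Time extruding = 2261904.8 / 54.2, so 41732.6 s.
41732.6 s = 11.59 hours.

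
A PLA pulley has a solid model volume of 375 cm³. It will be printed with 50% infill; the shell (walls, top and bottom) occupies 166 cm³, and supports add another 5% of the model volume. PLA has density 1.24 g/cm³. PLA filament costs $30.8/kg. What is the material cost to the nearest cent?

$11.05

Volume inside the shell: 375 − 166 → 209 cm³.
Deposited infill = 0.50 × 209 = 104.5 cm³.
Support = 0.05 × 375, so 18.75 cm³.
Deposited volume: 166 + 104.5 + 18.75 → 289.25 cm³.
Mass = 289.25 × 1.24, so 358.67 g.
Cost = 358.67 g / 1000 × $30.8/kg = $11.05.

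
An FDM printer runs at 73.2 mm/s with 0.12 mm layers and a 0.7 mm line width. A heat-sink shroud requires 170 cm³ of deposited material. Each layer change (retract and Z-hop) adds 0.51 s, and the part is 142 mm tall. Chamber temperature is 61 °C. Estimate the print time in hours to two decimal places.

Line area = 0.12 × 0.7 = 0.084 mm².
Toolpath length = 170 cm³ / 0.084 mm² = 170000 / 0.084 = 2023809.5 mm.
Time extruding = 2023809.5 / 73.2, so 27647.7 s.
Layer count = ceil(142 / 0.12) = 1184.
Z-hop total = 1184 × 0.51 = 603.84 s.
Altogether 27647.7 + 603.84 = 28251.54 s, i.e. 7.85 hours.

7.85 hours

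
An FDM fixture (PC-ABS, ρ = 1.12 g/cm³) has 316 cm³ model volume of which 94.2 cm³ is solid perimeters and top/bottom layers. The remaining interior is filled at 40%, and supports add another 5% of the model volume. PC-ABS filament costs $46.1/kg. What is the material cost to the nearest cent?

$10.26

Volume inside the shell = 316 − 94.2 = 221.8 cm³.
Infill volume = 0.40 × 221.8 = 88.72 cm³.
Support = 0.05 × 316, so 15.8 cm³.
Deposited volume = 94.2 + 88.72 + 15.8, so 198.72 cm³.
Mass = 198.72 × 1.12, so 222.5664 g.
Cost = 222.5664 g / 1000 × $46.1/kg = $10.26.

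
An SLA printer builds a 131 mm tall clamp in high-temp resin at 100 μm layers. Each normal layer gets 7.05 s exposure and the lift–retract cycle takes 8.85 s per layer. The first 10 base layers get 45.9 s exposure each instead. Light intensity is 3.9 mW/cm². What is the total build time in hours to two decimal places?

5.89 hours

Layers = ⌈131/0.1⌉ = 1310.
Bottom layers: 10 × (45.9 + 8.85) → 547.5 s.
Regular layers = 1300 × (7.05 + 8.85), so 20670 s.
Total = 547.5 + 20670 = 21217.5 s = 5.89 hours.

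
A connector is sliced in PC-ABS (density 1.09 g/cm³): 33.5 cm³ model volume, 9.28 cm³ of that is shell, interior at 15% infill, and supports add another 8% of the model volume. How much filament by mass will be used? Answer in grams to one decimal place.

17.0 g

Volume inside the shell: 33.5 − 9.28 → 24.22 cm³.
Deposited infill = 0.15 × 24.22, so 3.633 cm³.
Support = 0.08 × 33.5, so 2.68 cm³.
Deposited volume = 9.28 + 3.633 + 2.68, so 15.593 cm³.
Mass = 15.593 × 1.09 = 16.99637 g.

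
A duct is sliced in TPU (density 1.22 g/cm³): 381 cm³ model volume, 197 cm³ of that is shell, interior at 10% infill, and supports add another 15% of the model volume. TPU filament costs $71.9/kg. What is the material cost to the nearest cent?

$23.91

Infill region = 381 − 197 = 184 cm³.
Deposited infill = 0.10 × 184, so 18.4 cm³.
Support = 0.15 × 381 = 57.15 cm³.
Deposited volume: 197 + 18.4 + 57.15 → 272.55 cm³.
Mass = 272.55 × 1.22 = 332.511 g.
Cost = 332.511 g / 1000 × $71.9/kg = $23.91.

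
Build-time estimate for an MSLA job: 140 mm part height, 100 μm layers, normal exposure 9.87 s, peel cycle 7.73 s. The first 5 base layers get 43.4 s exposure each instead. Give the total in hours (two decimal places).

6.89 hours

Layer count = ceil(140 / 0.1) = 1400.
Bottom layers = 5 × (43.4 + 7.73), so 255.65 s.
Normal layers = 1395 × (9.87 + 7.73) = 24552 s.
Sum: 255.65 + 24552 = 24807.65 s → 6.89 hours.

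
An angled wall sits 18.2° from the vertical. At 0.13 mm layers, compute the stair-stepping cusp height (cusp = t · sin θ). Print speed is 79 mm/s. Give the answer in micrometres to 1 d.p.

h_c = t·sin θ = 0.13 × 0.3123 = 0.040599 mm (40.6 μm).

40.6 μm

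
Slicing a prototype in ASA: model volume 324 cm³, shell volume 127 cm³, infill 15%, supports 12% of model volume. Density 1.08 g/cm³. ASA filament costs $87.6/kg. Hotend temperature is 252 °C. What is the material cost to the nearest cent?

$18.49

Interior volume: 324 − 127 → 197 cm³.
Deposited infill = 0.15 × 197, so 29.55 cm³.
Support = 0.12 × 324, so 38.88 cm³.
Total extruded = 127 + 29.55 + 38.88 = 195.43 cm³.
Mass: 195.43 × 1.08 → 211.0644 g.
At $87.6/kg: 211.0644/1000 × 87.6 = $18.49.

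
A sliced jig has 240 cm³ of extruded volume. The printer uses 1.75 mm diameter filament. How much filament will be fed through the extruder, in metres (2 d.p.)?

Cross-section of 1.75 mm filament: π·(1.75/2)² = 2.4053 mm².
Length = 240 cm³ / 2.4053 mm² = 240000 / 2.4053 = 99779.65 mm = 99.78 m.

99.78 m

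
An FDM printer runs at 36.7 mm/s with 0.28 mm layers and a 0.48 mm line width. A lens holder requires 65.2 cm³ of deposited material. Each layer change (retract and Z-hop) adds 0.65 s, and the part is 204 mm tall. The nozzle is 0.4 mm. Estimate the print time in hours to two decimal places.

3.80 hours

Extrusion cross-section = 0.28 × 0.48, so 0.1344 mm².
Total extruded path = 65200/0.1344 = 485119 mm.
Extrusion time = 485119 / 36.7, so 13218.5 s.
Number of layers: 204 / 0.28 → 729 (rounded up).
Layer-change overhead = 729 × 0.65, so 473.85 s.
Total = 13218.5 + 473.85 = 13692.35 s = 3.80 hours.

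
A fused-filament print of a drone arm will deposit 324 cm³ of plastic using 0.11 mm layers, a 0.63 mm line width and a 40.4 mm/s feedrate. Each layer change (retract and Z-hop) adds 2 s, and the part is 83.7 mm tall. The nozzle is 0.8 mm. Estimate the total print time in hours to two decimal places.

32.57 hours

Line area: 0.11 × 0.63 → 0.0693 mm².
Path length: 324000 mm³ / 0.0693 mm² → 4675324.7 mm.
Time extruding: 4675324.7 / 40.4 → 115725.9 s.
Layers = ⌈83.7/0.11⌉ = 761.
Non-print overhead: 761 × 2 → 1522 s.
Altogether 115725.9 + 1522 = 117247.9 s, i.e. 32.57 hours.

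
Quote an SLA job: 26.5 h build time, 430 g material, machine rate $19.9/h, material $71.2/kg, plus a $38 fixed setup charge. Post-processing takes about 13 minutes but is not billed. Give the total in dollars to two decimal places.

$595.97

Time charge = 19.9 × 26.5, so $527.35.
Material charge = 71.2 × 430/1000, so $30.616.
Adding setup: 527.35 + 30.616 + 38 → 595.966 ≈ $595.97.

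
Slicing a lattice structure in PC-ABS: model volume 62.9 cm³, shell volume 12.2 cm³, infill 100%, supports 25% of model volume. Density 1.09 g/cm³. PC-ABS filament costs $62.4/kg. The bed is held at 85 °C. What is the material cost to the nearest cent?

$5.35

Volume inside the shell: 62.9 − 12.2 → 50.7 cm³.
Deposited infill: 1.00 × 50.7 → 50.7 cm³.
Support = 0.25 × 62.9 = 15.725 cm³.
Total printed volume = 12.2 + 50.7 + 15.725 = 78.625 cm³.
Mass: 78.625 × 1.09 → 85.70125 g.
Cost = 85.70125 g / 1000 × $62.4/kg = $5.35.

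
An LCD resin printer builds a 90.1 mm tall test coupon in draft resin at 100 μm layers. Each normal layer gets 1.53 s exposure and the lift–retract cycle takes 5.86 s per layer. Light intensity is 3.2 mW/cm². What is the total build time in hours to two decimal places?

1.85 hours

Layer count = ceil(90.1 / 0.1) = 901.
Per-layer time = 1.53 + 5.86, so 7.39 s.
Total = 901 × 7.39 = 6658.39 s = 1.85 hours.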